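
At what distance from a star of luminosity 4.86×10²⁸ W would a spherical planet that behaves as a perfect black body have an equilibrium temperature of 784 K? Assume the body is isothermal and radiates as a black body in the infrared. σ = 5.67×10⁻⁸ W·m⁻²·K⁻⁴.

For an isothermal black-emitting sphere, (1−a)S·πr² = σ·4πr²·T⁴ ⇒ S = 4σT⁴/(1−a).
S = 4·5.67×10⁻⁸·(784)⁴/1.00 = 85690 W/m².
Flux falls as S = L/(4πd²), so d = √(L/(4πS)) = √(4.86×10²⁸/(4π·85690)).

d ≈ 2.12×10¹¹ m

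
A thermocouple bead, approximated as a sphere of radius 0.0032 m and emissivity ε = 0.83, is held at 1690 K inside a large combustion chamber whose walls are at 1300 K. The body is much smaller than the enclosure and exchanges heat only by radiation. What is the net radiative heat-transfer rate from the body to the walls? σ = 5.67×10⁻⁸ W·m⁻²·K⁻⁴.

P_net ≈ 32.1 W

For a small grey body in a large enclosure: P_net = εσA(T_body⁴ − T_wall⁴).
A = 4πr² = 1.287×10⁻⁴ m²; T_body⁴ − T_wall⁴ = 8.157×10¹² − 2.856×10¹² = 5.301×10¹² K⁴.
|P_net| = 0.83·5.67×10⁻⁸·1.287×10⁻⁴·5.301×10¹².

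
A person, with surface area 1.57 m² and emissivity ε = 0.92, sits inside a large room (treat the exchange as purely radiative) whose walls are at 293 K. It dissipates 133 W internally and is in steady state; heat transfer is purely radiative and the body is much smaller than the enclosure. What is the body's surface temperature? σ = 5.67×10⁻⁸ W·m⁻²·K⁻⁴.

For a small grey body in a large enclosure, net radiated power = εσA(T⁴ − T_w⁴).
Steady state: P = εσA(T⁴ − T_w⁴) with A = 1.57 m².
T⁴ = P/(εσA) + T_w⁴ = 133/(0.92·5.67×10⁻⁸·1.570) + (293)⁴
    = 1.624×10⁹ + 7.370×10⁹ = 8.994×10⁹ K⁴.

T ≈ 308 K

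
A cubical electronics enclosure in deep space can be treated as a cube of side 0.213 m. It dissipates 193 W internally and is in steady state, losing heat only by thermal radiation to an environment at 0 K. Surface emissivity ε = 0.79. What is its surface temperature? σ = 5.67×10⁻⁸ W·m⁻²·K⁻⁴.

T ≈ 355 K

Steady state: internal power = radiated power, P = εσA T⁴.
Radiating area A = 6L² = 0.2722 m².
T⁴ = P/(εσA) = 193/(0.79·5.67×10⁻⁸·0.2722) = 1.583×10¹⁰ K⁴.
T = (1.583×10¹⁰)^(1/4).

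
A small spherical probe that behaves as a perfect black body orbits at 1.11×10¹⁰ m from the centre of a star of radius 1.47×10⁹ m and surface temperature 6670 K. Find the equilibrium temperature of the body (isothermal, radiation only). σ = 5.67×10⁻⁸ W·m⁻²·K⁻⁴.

The star's surface emits σT_*⁴; at distance d the flux is S = σT_*⁴(R_*/d)².
S = 5.67×10⁻⁸·(6670)⁴·(1.47×10⁹/1.11×10¹⁰)² = 1.968×10⁶ W/m².
For an isothermal sphere T⁴ = (1−a)S/(4σ) = 8.678×10¹² K⁴.

T ≈ 1720 K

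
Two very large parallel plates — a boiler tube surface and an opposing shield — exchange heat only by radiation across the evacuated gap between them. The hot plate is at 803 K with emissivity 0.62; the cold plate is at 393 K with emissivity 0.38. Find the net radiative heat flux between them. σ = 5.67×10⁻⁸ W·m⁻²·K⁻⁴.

q ≈ 6850 W/m²

For two infinite grey parallel plates, q = σ(T₁⁴ − T₂⁴)/(1/ε₁ + 1/ε₂ − 1).
T₁⁴ − T₂⁴ = 4.158×10¹¹ − 2.385×10¹⁰ = 3.919×10¹¹ K⁴.
1/ε₁ + 1/ε₂ − 1 = 1.613 + 2.632 − 1 = 3.244.
q = 5.67×10⁻⁸ × 3.919×10¹¹ / 3.244.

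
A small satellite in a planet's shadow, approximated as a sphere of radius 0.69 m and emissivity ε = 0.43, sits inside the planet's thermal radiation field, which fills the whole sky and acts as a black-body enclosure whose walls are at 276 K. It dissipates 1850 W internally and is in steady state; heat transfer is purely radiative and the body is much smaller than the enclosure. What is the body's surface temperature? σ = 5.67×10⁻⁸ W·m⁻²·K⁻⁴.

T ≈ 369 K

For a small grey body in a large enclosure, net radiated power = εσA(T⁴ − T_w⁴).
Steady state: P = εσA(T⁴ − T_w⁴) with A = 4πr² = 5.983 m².
T⁴ = P/(εσA) + T_w⁴ = 1850/(0.43·5.67×10⁻⁸·5.983) + (276)⁴
    = 1.268×10¹⁰ + 5.803×10⁹ = 1.849×10¹⁰ K⁴.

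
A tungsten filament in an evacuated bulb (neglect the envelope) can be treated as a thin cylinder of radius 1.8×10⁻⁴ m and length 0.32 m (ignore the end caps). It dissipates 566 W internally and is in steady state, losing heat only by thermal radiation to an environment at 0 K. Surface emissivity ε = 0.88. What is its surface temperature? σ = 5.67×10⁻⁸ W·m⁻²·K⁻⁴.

Steady state: internal power = radiated power, P = εσA T⁴.
Radiating area A = 2πrL = 3.619×10⁻⁴ m².
T⁴ = P/(εσA) = 566/(0.88·5.67×10⁻⁸·3.619×10⁻⁴) = 3.134×10¹³ K⁴.
T = (3.134×10¹³)^(1/4).

T ≈ 2370 K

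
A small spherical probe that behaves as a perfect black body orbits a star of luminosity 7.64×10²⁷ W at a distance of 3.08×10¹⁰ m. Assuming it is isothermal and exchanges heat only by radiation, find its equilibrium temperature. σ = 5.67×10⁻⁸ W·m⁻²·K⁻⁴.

T ≈ 1300 K

First find the stellar flux at distance d: S = L/(4πd²) = 7.64×10²⁷/(4π·(3.08×10¹⁰)²) = 6.409×10⁵ W/m².
For an isothermal sphere, absorbed (1−a)S·πr² = emitted σ·4πr²·T⁴, so T⁴ = (1−a)S/(4σ).
T⁴ = 1.00·6.409×10⁵/(4·5.67×10⁻⁸) = 2.826×10¹² K⁴.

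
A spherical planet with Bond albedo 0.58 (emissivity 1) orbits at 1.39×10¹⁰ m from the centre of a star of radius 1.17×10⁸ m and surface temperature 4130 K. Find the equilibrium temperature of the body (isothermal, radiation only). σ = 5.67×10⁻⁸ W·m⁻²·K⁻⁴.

The star's surface emits σT_*⁴; at distance d the flux is S = σT_*⁴(R_*/d)².
S = 5.67×10⁻⁸·(4130)⁴·(1.17×10⁸/1.39×10¹⁰)² = 1169 W/m².
For an isothermal sphere T⁴ = (1−a)S/(4σ) = 2.164×10⁹ K⁴.

T ≈ 216 K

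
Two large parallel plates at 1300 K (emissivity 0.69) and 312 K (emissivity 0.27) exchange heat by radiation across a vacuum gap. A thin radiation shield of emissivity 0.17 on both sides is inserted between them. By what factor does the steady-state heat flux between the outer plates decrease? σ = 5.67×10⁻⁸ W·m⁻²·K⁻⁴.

factor ≈ 3.59

Without shield: q₀ = σΔ(T⁴)/(1/ε₁+1/ε₂−1) with denominator 4.153.
With shield the two gaps are in series; the resistances add: (1/ε₁+1/ε_s−1)+(1/ε_s+1/ε₂−1) = 6.332+8.586 = 14.92.
Heat-flux ratio q₀/q = 14.92/4.153.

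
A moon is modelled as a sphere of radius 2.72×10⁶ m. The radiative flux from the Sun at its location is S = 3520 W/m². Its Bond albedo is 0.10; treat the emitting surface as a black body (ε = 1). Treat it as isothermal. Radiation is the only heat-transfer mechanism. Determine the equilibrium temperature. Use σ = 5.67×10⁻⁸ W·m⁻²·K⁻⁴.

At equilibrium, absorbed power = emitted power.
Absorbing cross-section = πr² = 2.324×10¹³ m²; emitting surface = 4πr² = 9.297×10¹³ m² (ratio 4).
(1−a)S·A_cross = εσ·A_surf·T⁴  ⇒  T⁴ = (1−a)S/(4σ).
T⁴ = 0.900·3520/(4·5.67×10⁻⁸) = 1.397×10¹⁰ K⁴.
T = (1.397×10¹⁰)^(1/4).

T ≈ 344 K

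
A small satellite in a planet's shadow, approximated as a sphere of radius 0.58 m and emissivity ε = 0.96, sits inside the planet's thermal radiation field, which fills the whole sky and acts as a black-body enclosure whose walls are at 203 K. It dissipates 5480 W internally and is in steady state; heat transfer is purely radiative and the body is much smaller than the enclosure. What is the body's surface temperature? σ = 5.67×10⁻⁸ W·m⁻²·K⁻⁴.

For a small grey body in a large enclosure, net radiated power = εσA(T⁴ − T_w⁴).
Steady state: P = εσA(T⁴ − T_w⁴) with A = 4πr² = 4.227 m².
T⁴ = P/(εσA) + T_w⁴ = 5480/(0.96·5.67×10⁻⁸·4.227) + (203)⁴
    = 2.382×10¹⁰ + 1.698×10⁹ = 2.551×10¹⁰ K⁴.

T ≈ 400 K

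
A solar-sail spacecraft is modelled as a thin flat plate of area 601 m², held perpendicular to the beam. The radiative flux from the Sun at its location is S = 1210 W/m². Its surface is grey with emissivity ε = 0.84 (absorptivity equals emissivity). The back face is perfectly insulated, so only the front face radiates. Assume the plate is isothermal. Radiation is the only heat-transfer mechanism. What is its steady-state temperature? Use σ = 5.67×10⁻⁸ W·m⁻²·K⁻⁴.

T ≈ 382 K

At equilibrium, absorbed power = emitted power.
Absorbing cross-section = A = 601.0 m²; emitting surface = A = 601.0 m² (ratio 1).
εS·A_cross = εσ·A_surf·T⁴  ⇒  T⁴ = S/(1σ)   (ε cancels).
T⁴ = 1210/(1·5.67×10⁻⁸) = 2.134×10¹⁰ K⁴.
T = (2.134×10¹⁰)^(1/4).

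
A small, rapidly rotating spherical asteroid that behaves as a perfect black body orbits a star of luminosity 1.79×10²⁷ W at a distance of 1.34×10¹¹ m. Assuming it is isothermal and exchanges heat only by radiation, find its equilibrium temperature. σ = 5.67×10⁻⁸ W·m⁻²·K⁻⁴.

First find the stellar flux at distance d: S = L/(4πd²) = 1.79×10²⁷/(4π·(1.34×10¹¹)²) = 7933 W/m².
For an isothermal sphere, absorbed (1−a)S·πr² = emitted σ·4πr²·T⁴, so T⁴ = (1−a)S/(4σ).
T⁴ = 1.00·7933/(4·5.67×10⁻⁸) = 3.498×10¹⁰ K⁴.

T ≈ 432 K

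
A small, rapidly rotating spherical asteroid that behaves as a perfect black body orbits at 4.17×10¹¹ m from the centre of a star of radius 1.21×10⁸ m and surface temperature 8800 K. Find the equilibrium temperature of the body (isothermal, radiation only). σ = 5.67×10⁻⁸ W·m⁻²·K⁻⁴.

The star's surface emits σT_*⁴; at distance d the flux is S = σT_*⁴(R_*/d)².
S = 5.67×10⁻⁸·(8800)⁴·(1.21×10⁸/4.17×10¹¹)² = 28.63 W/m².
For an isothermal sphere T⁴ = (1−a)S/(4σ) = 1.262×10⁸ K⁴.

T ≈ 106 K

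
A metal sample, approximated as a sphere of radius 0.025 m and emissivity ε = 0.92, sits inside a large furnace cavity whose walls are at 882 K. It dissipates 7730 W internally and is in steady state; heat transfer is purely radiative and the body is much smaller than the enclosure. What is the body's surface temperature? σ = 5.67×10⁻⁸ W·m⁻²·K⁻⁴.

For a small grey body in a large enclosure, net radiated power = εσA(T⁴ − T_w⁴).
Steady state: P = εσA(T⁴ − T_w⁴) with A = 4πr² = 0.007854 m².
T⁴ = P/(εσA) + T_w⁴ = 7730/(0.92·5.67×10⁻⁸·0.007854) + (882)⁴
    = 1.887×10¹³ + 6.052×10¹¹ = 1.947×10¹³ K⁴.

T ≈ 2100 K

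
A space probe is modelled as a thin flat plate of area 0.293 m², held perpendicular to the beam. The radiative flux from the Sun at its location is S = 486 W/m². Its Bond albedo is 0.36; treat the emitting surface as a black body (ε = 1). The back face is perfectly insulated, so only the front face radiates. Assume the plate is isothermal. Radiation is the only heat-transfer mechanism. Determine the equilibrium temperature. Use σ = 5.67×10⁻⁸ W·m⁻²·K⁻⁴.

T ≈ 272 K

At equilibrium, absorbed power = emitted power.
Absorbing cross-section = A = 0.2930 m²; emitting surface = A = 0.2930 m² (ratio 1).
(1−a)S·A_cross = εσ·A_surf·T⁴  ⇒  T⁴ = (1−a)S/(1σ).
T⁴ = 0.640·486/(1·5.67×10⁻⁸) = 5.486×10⁹ K⁴.
T = (5.486×10⁹)^(1/4).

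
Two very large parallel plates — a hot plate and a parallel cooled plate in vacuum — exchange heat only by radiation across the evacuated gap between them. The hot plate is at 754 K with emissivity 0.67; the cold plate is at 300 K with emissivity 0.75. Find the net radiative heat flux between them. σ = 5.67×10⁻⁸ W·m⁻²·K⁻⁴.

For two infinite grey parallel plates, q = σ(T₁⁴ − T₂⁴)/(1/ε₁ + 1/ε₂ − 1).
T₁⁴ − T₂⁴ = 3.232×10¹¹ − 8.100×10⁹ = 3.151×10¹¹ K⁴.
1/ε₁ + 1/ε₂ − 1 = 1.493 + 1.333 − 1 = 1.826.
q = 5.67×10⁻⁸ × 3.151×10¹¹ / 1.826.

q ≈ 9790 W/m²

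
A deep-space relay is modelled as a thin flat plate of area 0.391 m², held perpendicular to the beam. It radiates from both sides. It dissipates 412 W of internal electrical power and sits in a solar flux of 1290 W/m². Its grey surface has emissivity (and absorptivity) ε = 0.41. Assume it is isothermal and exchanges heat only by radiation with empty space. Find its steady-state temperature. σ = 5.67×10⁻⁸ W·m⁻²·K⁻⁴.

At steady state, absorbed solar power + internal power = radiated power.
Absorbed: α·S·A_cross = 0.41·1290·0.3910 = 206.8 W (cross-section A).
Total input = 206.8 + 412 = 618.8 W.
Radiated: εσ·A_surf·T⁴ with A_surf = 2A = 0.7820 m².
T⁴ = 618.8/(0.41·5.67×10⁻⁸·0.7820) = 3.404×10¹⁰ K⁴.

T ≈ 430 K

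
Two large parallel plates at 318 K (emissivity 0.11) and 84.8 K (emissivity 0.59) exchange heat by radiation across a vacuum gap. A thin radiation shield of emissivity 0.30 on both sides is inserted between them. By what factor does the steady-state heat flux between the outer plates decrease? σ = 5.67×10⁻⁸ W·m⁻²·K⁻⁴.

factor ≈ 1.58

Without shield: q₀ = σΔ(T⁴)/(1/ε₁+1/ε₂−1) with denominator 9.786.
With shield the two gaps are in series; the resistances add: (1/ε₁+1/ε_s−1)+(1/ε_s+1/ε₂−1) = 11.42+4.028 = 15.45.
Heat-flux ratio q₀/q = 15.45/9.786.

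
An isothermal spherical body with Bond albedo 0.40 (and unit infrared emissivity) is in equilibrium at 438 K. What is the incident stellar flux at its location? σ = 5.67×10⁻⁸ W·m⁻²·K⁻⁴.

S ≈ 13900 W/m²

(1−a)S·πr² = σ·4πr²·T⁴ ⇒ S = 4σT⁴/(1−a).
S = 4·5.67×10⁻⁸·3.680×10¹⁰/0.600.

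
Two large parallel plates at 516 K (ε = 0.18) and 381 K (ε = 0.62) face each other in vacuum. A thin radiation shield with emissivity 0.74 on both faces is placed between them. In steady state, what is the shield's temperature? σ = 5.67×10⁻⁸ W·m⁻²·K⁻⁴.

T_s ≈ 428 K

In steady state the net flux on the hot side equals that on the cold side.
σ(T₁⁴−T_s⁴)/D₁ = σ(T_s⁴−T₂⁴)/D₂, with D₁ = 1/ε₁+1/ε_s−1 = 5.907, D₂ = 1/ε_s+1/ε₂−1 = 1.964.
Solve for T_s⁴: T_s⁴ = (D₂·T₁⁴ + D₁·T₂⁴)/(D₁+D₂) = 3.350×10¹⁰ K⁴.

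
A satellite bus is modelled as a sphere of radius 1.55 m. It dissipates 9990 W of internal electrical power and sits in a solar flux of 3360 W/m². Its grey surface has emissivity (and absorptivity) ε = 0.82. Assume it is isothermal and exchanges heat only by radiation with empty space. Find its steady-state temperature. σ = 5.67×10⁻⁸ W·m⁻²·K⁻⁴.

T ≈ 385 K

At steady state, absorbed solar power + internal power = radiated power.
Absorbed: α·S·A_cross = 0.82·3360·7.548 = 20800 W (cross-section πr²).
Total input = 20800 + 9990 = 30790 W.
Radiated: εσ·A_surf·T⁴ with A_surf = 4πr² = 30.19 m².
T⁴ = 30790/(0.82·5.67×10⁻⁸·30.19) = 2.193×10¹⁰ K⁴.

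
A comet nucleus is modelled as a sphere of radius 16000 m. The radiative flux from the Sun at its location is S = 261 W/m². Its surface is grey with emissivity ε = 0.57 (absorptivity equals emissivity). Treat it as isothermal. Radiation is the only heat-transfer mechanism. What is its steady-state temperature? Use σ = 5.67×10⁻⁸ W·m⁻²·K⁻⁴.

At equilibrium, absorbed power = emitted power.
Absorbing cross-section = πr² = 8.042×10⁸ m²; emitting surface = 4πr² = 3.217×10⁹ m² (ratio 4).
εS·A_cross = εσ·A_surf·T⁴  ⇒  T⁴ = S/(4σ)   (ε cancels).
T⁴ = 261/(4·5.67×10⁻⁸) = 1.151×10⁹ K⁴.
T = (1.151×10⁹)^(1/4).

T ≈ 184 K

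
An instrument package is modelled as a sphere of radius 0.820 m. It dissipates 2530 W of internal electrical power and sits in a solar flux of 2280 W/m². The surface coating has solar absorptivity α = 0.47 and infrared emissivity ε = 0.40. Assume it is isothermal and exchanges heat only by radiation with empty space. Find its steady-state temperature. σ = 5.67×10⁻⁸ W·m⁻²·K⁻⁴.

T ≈ 398 K

At steady state, absorbed solar power + internal power = radiated power.
Absorbed: α·S·A_cross = 0.47·2280·2.112 = 2264 W (cross-section πr²).
Total input = 2264 + 2530 = 4794 W.
Radiated: εσ·A_surf·T⁴ with A_surf = 4πr² = 8.450 m².
T⁴ = 4794/(0.40·5.67×10⁻⁸·8.450) = 2.501×10¹⁰ K⁴.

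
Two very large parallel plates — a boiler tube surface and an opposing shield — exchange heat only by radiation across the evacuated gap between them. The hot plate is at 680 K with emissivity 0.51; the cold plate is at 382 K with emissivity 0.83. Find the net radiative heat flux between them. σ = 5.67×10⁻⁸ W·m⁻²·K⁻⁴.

q ≈ 5040 W/m²

For two infinite grey parallel plates, q = σ(T₁⁴ − T₂⁴)/(1/ε₁ + 1/ε₂ − 1).
T₁⁴ − T₂⁴ = 2.138×10¹¹ − 2.129×10¹⁰ = 1.925×10¹¹ K⁴.
1/ε₁ + 1/ε₂ − 1 = 1.961 + 1.205 − 1 = 2.166.
q = 5.67×10⁻⁸ × 1.925×10¹¹ / 2.166.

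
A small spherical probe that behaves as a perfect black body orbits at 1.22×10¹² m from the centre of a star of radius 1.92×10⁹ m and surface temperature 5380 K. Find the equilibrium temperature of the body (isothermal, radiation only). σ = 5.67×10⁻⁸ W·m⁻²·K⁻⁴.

The star's surface emits σT_*⁴; at distance d the flux is S = σT_*⁴(R_*/d)².
S = 5.67×10⁻⁸·(5380)⁴·(1.92×10⁹/1.22×10¹²)² = 117.7 W/m².
For an isothermal sphere T⁴ = (1−a)S/(4σ) = 5.187×10⁸ K⁴.

T ≈ 151 K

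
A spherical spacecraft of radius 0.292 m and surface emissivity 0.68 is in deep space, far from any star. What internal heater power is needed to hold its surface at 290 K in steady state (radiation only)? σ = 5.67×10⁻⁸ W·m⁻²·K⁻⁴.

P ≈ 292 W

P = εσ·4πr²·T⁴.
4πr² = 1.071 m²; T⁴ = 7.073×10⁹ K⁴.
P = 0.68·5.67×10⁻⁸·1.071·7.073×10⁹.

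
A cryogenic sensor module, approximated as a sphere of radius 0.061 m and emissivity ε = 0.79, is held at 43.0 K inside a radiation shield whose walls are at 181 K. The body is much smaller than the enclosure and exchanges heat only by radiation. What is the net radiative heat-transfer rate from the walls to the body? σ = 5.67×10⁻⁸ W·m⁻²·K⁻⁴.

P_net ≈ 2.24 W

For a small grey body in a large enclosure: P_net = εσA(T_body⁴ − T_wall⁴).
A = 4πr² = 0.04676 m²; T_body⁴ − T_wall⁴ = 3.419×10⁶ − 1.073×10⁹ = -1.070×10⁹ K⁴.
|P_net| = 0.79·5.67×10⁻⁸·0.04676·1.070×10⁹.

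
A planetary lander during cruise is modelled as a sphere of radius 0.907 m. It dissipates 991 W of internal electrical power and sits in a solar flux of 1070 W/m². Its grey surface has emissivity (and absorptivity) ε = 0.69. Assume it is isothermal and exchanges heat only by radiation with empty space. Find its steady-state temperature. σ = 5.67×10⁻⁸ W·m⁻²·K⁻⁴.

T ≈ 291 K

At steady state, absorbed solar power + internal power = radiated power.
Absorbed: α·S·A_cross = 0.69·1070·2.584 = 1908 W (cross-section πr²).
Total input = 1908 + 991 = 2899 W.
Radiated: εσ·A_surf·T⁴ with A_surf = 4πr² = 10.34 m².
T⁴ = 2899/(0.69·5.67×10⁻⁸·10.34) = 7.168×10⁹ K⁴.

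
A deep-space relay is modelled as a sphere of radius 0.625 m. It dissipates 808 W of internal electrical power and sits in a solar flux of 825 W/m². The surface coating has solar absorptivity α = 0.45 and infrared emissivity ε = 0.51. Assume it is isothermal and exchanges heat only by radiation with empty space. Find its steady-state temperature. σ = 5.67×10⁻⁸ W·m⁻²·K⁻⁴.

T ≈ 307 K

At steady state, absorbed solar power + internal power = radiated power.
Absorbed: α·S·A_cross = 0.45·825·1.227 = 455.6 W (cross-section πr²).
Total input = 455.6 + 808 = 1264 W.
Radiated: εσ·A_surf·T⁴ with A_surf = 4πr² = 4.909 m².
T⁴ = 1264/(0.51·5.67×10⁻⁸·4.909) = 8.902×10⁹ K⁴.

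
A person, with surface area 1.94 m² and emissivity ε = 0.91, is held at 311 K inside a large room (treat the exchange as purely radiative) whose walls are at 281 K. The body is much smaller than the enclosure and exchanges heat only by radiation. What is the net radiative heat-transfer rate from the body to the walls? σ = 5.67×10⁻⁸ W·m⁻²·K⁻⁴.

P_net ≈ 312 W

For a small grey body in a large enclosure: P_net = εσA(T_body⁴ − T_wall⁴).
A = 1.94 m²; T_body⁴ − T_wall⁴ = 9.355×10⁹ − 6.235×10⁹ = 3.120×10⁹ K⁴.
|P_net| = 0.91·5.67×10⁻⁸·1.940·3.120×10⁹.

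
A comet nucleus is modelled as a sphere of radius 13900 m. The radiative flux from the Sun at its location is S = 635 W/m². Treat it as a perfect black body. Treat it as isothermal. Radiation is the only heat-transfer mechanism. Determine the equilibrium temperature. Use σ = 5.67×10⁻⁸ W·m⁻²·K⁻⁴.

T ≈ 230 K

At equilibrium, absorbed power = emitted power.
Absorbing cross-section = πr² = 6.070×10⁸ m²; emitting surface = 4πr² = 2.428×10⁹ m² (ratio 4).
S·A_cross = εσ·A_surf·T⁴  ⇒  T⁴ = S/(4σ).
T⁴ = 1.00·635/(4·5.67×10⁻⁸) = 2.800×10⁹ K⁴.
T = (2.800×10⁹)^(1/4).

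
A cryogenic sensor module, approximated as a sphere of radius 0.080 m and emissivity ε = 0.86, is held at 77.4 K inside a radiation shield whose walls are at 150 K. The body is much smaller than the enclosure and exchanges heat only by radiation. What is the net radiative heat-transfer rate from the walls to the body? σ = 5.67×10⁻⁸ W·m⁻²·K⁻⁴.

For a small grey body in a large enclosure: P_net = εσA(T_body⁴ − T_wall⁴).
A = 4πr² = 0.08042 m²; T_body⁴ − T_wall⁴ = 3.589×10⁷ − 5.062×10⁸ = -4.704×10⁸ K⁴.
|P_net| = 0.86·5.67×10⁻⁸·0.08042·4.704×10⁸.

P_net ≈ 1.84 W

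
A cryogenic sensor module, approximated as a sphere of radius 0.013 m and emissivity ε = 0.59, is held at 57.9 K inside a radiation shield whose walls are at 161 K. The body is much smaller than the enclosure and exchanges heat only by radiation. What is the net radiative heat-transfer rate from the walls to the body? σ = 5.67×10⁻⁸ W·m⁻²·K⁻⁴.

For a small grey body in a large enclosure: P_net = εσA(T_body⁴ − T_wall⁴).
A = 4πr² = 0.002124 m²; T_body⁴ − T_wall⁴ = 1.124×10⁷ − 6.719×10⁸ = -6.607×10⁸ K⁴.
|P_net| = 0.59·5.67×10⁻⁸·0.002124·6.607×10⁸.

P_net ≈ 0.0469 W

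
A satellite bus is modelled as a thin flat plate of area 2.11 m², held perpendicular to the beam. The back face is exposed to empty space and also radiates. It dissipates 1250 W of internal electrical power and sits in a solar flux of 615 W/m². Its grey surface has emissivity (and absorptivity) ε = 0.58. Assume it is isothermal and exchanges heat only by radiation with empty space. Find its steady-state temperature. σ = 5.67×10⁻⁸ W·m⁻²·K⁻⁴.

At steady state, absorbed solar power + internal power = radiated power.
Absorbed: α·S·A_cross = 0.58·615·2.110 = 752.6 W (cross-section A).
Total input = 752.6 + 1250 = 2003 W.
Radiated: εσ·A_surf·T⁴ with A_surf = 2A = 4.220 m².
T⁴ = 2003/(0.58·5.67×10⁻⁸·4.220) = 1.443×10¹⁰ K⁴.

T ≈ 347 K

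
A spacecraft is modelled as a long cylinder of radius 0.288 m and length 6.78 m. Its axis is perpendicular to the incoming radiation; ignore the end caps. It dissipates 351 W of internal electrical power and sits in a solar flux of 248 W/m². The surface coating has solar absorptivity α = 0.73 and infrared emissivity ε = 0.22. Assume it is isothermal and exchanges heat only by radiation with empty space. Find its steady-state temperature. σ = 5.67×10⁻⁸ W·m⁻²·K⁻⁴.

T ≈ 288 K

At steady state, absorbed solar power + internal power = radiated power.
Absorbed: α·S·A_cross = 0.73·248·3.905 = 707.0 W (cross-section 2rL).
Total input = 707.0 + 351 = 1058 W.
Radiated: εσ·A_surf·T⁴ with A_surf = 2πrL = 12.27 m².
T⁴ = 1058/(0.22·5.67×10⁻⁸·12.27) = 6.913×10⁹ K⁴.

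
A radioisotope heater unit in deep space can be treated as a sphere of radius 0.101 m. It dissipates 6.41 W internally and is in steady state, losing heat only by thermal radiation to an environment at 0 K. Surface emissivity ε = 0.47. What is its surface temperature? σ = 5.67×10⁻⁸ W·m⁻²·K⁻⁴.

T ≈ 208 K

Steady state: internal power = radiated power, P = εσA T⁴.
Radiating area A = 4πr² = 0.1282 m².
T⁴ = P/(εσA) = 6.41/(0.47·5.67×10⁻⁸·0.1282) = 1.876×10⁹ K⁴.
T = (1.876×10⁹)^(1/4).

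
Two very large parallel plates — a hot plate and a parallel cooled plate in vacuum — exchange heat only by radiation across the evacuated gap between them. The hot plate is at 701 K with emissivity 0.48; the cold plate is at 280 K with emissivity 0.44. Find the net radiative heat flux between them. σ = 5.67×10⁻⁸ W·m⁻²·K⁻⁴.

q ≈ 3980 W/m²

For two infinite grey parallel plates, q = σ(T₁⁴ − T₂⁴)/(1/ε₁ + 1/ε₂ − 1).
T₁⁴ − T₂⁴ = 2.415×10¹¹ − 6.147×10⁹ = 2.353×10¹¹ K⁴.
1/ε₁ + 1/ε₂ − 1 = 2.083 + 2.273 − 1 = 3.356.
q = 5.67×10⁻⁸ × 2.353×10¹¹ / 3.356.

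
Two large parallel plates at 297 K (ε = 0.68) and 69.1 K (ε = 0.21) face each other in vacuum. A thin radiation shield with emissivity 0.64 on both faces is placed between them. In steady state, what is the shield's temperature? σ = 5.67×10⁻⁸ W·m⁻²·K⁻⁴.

T_s ≈ 274 K

In steady state the net flux on the hot side equals that on the cold side.
σ(T₁⁴−T_s⁴)/D₁ = σ(T_s⁴−T₂⁴)/D₂, with D₁ = 1/ε₁+1/ε_s−1 = 2.033, D₂ = 1/ε_s+1/ε₂−1 = 5.324.
Solve for T_s⁴: T_s⁴ = (D₂·T₁⁴ + D₁·T₂⁴)/(D₁+D₂) = 5.637×10⁹ K⁴.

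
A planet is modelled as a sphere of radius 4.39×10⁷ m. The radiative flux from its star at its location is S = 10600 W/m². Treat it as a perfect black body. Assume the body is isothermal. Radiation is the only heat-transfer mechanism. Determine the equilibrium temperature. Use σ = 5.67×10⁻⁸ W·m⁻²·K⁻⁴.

At equilibrium, absorbed power = emitted power.
Absorbing cross-section = πr² = 6.055×10¹⁵ m²; emitting surface = 4πr² = 2.422×10¹⁶ m² (ratio 4).
S·A_cross = εσ·A_surf·T⁴  ⇒  T⁴ = S/(4σ).
T⁴ = 1.00·10600/(4·5.67×10⁻⁸) = 4.674×10¹⁰ K⁴.
T = (4.674×10¹⁰)^(1/4).

T ≈ 465 K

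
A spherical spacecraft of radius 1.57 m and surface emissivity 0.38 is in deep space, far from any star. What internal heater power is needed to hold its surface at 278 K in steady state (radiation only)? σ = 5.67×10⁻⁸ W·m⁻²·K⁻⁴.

P ≈ 3990 W

P = εσ·4πr²·T⁴.
4πr² = 30.97 m²; T⁴ = 5.973×10⁹ K⁴.
P = 0.38·5.67×10⁻⁸·30.97·5.973×10⁹.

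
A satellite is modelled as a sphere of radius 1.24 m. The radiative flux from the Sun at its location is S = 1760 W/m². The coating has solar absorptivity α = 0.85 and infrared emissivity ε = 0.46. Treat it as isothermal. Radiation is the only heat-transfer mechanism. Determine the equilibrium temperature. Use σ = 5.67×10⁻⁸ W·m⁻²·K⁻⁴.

At equilibrium, absorbed power = emitted power.
Absorbing cross-section = πr² = 4.831 m²; emitting surface = 4πr² = 19.32 m² (ratio 4).
αS·A_cross = εσ·A_surf·T⁴  ⇒  T⁴ = αS/(ε·4σ).
T⁴ = 0.850·1760/(0.46·4·5.67×10⁻⁸) = 1.434×10¹⁰ K⁴.
T = (1.434×10¹⁰)^(1/4).

T ≈ 346 K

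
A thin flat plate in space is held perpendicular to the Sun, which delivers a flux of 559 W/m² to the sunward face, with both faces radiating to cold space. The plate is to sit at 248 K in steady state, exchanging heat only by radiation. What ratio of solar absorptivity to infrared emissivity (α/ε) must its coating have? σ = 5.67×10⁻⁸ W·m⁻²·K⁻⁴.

α/ε ≈ 0.767

Balance: αS·A = εσ·2A·T⁴ ⇒ α/ε = 2σT⁴/S.
α/ε = 2·5.67×10⁻⁸·(248)⁴/559 = 2·5.67×10⁻⁸·3.783×10⁹/559.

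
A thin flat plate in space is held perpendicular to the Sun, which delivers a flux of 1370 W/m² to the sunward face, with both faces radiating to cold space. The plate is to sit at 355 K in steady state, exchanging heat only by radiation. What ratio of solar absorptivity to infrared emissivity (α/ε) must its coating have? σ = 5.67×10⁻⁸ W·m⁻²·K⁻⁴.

Balance: αS·A = εσ·2A·T⁴ ⇒ α/ε = 2σT⁴/S.
α/ε = 2·5.67×10⁻⁸·(355)⁴/1370 = 2·5.67×10⁻⁸·1.588×10¹⁰/1370.

α/ε ≈ 1.31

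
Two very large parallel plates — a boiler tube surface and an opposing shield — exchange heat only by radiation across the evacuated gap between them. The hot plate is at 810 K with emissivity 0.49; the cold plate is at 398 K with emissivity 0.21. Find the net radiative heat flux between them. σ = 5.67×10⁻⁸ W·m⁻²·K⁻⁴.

q ≈ 3960 W/m²

For two infinite grey parallel plates, q = σ(T₁⁴ − T₂⁴)/(1/ε₁ + 1/ε₂ − 1).
T₁⁴ − T₂⁴ = 4.305×10¹¹ − 2.509×10¹⁰ = 4.054×10¹¹ K⁴.
1/ε₁ + 1/ε₂ − 1 = 2.041 + 4.762 − 1 = 5.803.
q = 5.67×10⁻⁸ × 4.054×10¹¹ / 5.803.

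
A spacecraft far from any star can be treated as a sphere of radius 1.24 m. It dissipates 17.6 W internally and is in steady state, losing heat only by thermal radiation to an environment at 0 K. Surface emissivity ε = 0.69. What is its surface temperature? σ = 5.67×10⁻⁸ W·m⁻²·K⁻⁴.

Steady state: internal power = radiated power, P = εσA T⁴.
Radiating area A = 4πr² = 19.32 m².
T⁴ = P/(εσA) = 17.6/(0.69·5.67×10⁻⁸·19.32) = 2.328×10⁷ K⁴.
T = (2.328×10⁷)^(1/4).

T ≈ 69.5 K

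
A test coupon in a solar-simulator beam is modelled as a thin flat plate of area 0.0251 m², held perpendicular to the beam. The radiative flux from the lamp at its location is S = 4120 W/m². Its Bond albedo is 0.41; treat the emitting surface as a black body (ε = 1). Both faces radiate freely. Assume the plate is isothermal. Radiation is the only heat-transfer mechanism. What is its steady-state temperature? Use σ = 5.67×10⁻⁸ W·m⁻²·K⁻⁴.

At equilibrium, absorbed power = emitted power.
Absorbing cross-section = A = 0.02510 m²; emitting surface = 2A = 0.05020 m² (ratio 2).
(1−a)S·A_cross = εσ·A_surf·T⁴  ⇒  T⁴ = (1−a)S/(2σ).
T⁴ = 0.590·4120/(2·5.67×10⁻⁸) = 2.144×10¹⁰ K⁴.
T = (2.144×10¹⁰)^(1/4).

T ≈ 383 K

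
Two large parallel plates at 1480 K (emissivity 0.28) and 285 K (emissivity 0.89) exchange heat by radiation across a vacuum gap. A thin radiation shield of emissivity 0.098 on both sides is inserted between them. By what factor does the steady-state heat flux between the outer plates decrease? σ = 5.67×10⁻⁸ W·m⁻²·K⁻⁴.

Without shield: q₀ = σΔ(T⁴)/(1/ε₁+1/ε₂−1) with denominator 3.695.
With shield the two gaps are in series; the resistances add: (1/ε₁+1/ε_s−1)+(1/ε_s+1/ε₂−1) = 12.78+10.33 = 23.10.
Heat-flux ratio q₀/q = 23.10/3.695.

factor ≈ 6.25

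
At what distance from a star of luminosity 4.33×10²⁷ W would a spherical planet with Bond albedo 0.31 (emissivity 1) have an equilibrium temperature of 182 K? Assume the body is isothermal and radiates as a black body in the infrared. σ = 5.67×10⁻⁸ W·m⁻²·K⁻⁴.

For an isothermal black-emitting sphere, (1−a)S·πr² = σ·4πr²·T⁴ ⇒ S = 4σT⁴/(1−a).
S = 4·5.67×10⁻⁸·(182)⁴/0.690 = 360.6 W/m².
Flux falls as S = L/(4πd²), so d = √(L/(4πS)) = √(4.33×10²⁷/(4π·360.6)).

d ≈ 9.77×10¹¹ m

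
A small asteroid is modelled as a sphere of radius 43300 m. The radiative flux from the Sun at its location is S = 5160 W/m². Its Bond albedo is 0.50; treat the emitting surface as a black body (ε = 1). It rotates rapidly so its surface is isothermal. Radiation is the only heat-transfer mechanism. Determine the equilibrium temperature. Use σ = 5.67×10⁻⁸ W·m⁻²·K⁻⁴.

T ≈ 327 K

At equilibrium, absorbed power = emitted power.
Absorbing cross-section = πr² = 5.890×10⁹ m²; emitting surface = 4πr² = 2.356×10¹⁰ m² (ratio 4).
(1−a)S·A_cross = εσ·A_surf·T⁴  ⇒  T⁴ = (1−a)S/(4σ).
T⁴ = 0.500·5160/(4·5.67×10⁻⁸) = 1.138×10¹⁰ K⁴.
T = (1.138×10¹⁰)^(1/4).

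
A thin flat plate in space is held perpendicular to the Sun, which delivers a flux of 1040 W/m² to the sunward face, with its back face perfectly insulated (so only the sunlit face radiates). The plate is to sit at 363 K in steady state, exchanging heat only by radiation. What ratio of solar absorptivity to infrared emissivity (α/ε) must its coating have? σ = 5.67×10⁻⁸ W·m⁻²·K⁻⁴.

Balance: αS·A = εσ·1A·T⁴ ⇒ α/ε = σT⁴/S.
α/ε = 5.67×10⁻⁸·(363)⁴/1040 = 5.67×10⁻⁸·1.736×10¹⁰/1040.

α/ε ≈ 0.947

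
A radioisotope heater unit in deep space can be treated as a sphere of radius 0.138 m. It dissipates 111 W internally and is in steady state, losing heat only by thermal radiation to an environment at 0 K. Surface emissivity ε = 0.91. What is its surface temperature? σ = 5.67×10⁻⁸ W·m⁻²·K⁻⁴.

T ≈ 308 K

Steady state: internal power = radiated power, P = εσA T⁴.
Radiating area A = 4πr² = 0.2393 m².
T⁴ = P/(εσA) = 111/(0.91·5.67×10⁻⁸·0.2393) = 8.989×10⁹ K⁴.
T = (8.989×10⁹)^(1/4).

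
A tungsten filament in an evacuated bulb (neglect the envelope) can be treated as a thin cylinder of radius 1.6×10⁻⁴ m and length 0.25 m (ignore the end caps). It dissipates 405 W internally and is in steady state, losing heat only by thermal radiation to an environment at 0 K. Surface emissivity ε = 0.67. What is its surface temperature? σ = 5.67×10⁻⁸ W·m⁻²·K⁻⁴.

Steady state: internal power = radiated power, P = εσA T⁴.
Radiating area A = 2πrL = 2.513×10⁻⁴ m².
T⁴ = P/(εσA) = 405/(0.67·5.67×10⁻⁸·2.513×10⁻⁴) = 4.242×10¹³ K⁴.
T = (4.242×10¹³)^(1/4).

T ≈ 2550 K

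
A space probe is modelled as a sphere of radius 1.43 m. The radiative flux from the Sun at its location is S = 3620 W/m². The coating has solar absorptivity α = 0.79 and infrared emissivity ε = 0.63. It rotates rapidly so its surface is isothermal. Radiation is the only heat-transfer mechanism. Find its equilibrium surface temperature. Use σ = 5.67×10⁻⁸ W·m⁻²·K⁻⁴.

At equilibrium, absorbed power = emitted power.
Absorbing cross-section = πr² = 6.424 m²; emitting surface = 4πr² = 25.70 m² (ratio 4).
αS·A_cross = εσ·A_surf·T⁴  ⇒  T⁴ = αS/(ε·4σ).
T⁴ = 0.790·3620/(0.63·4·5.67×10⁻⁸) = 2.001×10¹⁰ K⁴.
T = (2.001×10¹⁰)^(1/4).

T ≈ 376 K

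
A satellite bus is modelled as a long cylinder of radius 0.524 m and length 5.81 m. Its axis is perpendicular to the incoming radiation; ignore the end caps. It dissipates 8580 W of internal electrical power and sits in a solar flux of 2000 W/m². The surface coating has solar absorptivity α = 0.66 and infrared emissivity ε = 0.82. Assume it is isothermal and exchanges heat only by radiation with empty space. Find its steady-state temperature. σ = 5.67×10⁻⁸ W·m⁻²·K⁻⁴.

T ≈ 370 K

At steady state, absorbed solar power + internal power = radiated power.
Absorbed: α·S·A_cross = 0.66·2000·6.089 = 8037 W (cross-section 2rL).
Total input = 8037 + 8580 = 16620 W.
Radiated: εσ·A_surf·T⁴ with A_surf = 2πrL = 19.13 m².
T⁴ = 16620/(0.82·5.67×10⁻⁸·19.13) = 1.868×10¹⁰ K⁴.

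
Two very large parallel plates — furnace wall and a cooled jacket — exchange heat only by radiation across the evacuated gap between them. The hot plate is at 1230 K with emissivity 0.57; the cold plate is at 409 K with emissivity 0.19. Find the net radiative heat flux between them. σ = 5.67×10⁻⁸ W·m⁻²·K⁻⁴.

For two infinite grey parallel plates, q = σ(T₁⁴ − T₂⁴)/(1/ε₁ + 1/ε₂ − 1).
T₁⁴ − T₂⁴ = 2.289×10¹² − 2.798×10¹⁰ = 2.261×10¹² K⁴.
1/ε₁ + 1/ε₂ − 1 = 1.754 + 5.263 − 1 = 6.018.
q = 5.67×10⁻⁸ × 2.261×10¹² / 6.018.

q ≈ 21300 W/m²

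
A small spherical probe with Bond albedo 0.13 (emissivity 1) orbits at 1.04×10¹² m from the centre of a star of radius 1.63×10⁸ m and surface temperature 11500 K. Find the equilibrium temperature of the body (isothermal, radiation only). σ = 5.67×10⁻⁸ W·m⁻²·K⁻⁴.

T ≈ 98.3 K

The star's surface emits σT_*⁴; at distance d the flux is S = σT_*⁴(R_*/d)².
S = 5.67×10⁻⁸·(11500)⁴·(1.63×10⁸/1.04×10¹²)² = 24.36 W/m².
For an isothermal sphere T⁴ = (1−a)S/(4σ) = 9.345×10⁷ K⁴.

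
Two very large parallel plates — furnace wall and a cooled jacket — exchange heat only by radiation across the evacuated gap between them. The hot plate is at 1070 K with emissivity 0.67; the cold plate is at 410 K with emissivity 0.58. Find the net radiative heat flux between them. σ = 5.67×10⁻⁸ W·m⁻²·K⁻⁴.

q ≈ 32800 W/m²

For two infinite grey parallel plates, q = σ(T₁⁴ − T₂⁴)/(1/ε₁ + 1/ε₂ − 1).
T₁⁴ − T₂⁴ = 1.311×10¹² − 2.826×10¹⁰ = 1.283×10¹² K⁴.
1/ε₁ + 1/ε₂ − 1 = 1.493 + 1.724 − 1 = 2.217.
q = 5.67×10⁻⁸ × 1.283×10¹² / 2.217.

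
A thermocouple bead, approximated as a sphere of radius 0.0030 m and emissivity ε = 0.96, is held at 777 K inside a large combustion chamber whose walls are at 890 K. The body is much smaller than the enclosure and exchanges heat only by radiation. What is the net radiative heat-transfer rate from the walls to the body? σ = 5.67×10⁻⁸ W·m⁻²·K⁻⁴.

P_net ≈ 1.62 W

For a small grey body in a large enclosure: P_net = εσA(T_body⁴ − T_wall⁴).
A = 4πr² = 1.131×10⁻⁴ m²; T_body⁴ − T_wall⁴ = 3.645×10¹¹ − 6.274×10¹¹ = -2.629×10¹¹ K⁴.
|P_net| = 0.96·5.67×10⁻⁸·1.131×10⁻⁴·2.629×10¹¹.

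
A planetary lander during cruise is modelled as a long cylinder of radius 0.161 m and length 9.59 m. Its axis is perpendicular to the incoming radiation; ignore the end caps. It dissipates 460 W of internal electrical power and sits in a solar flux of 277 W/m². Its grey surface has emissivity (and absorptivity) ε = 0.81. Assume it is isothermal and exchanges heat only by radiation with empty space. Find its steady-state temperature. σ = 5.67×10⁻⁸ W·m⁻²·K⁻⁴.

T ≈ 226 K

At steady state, absorbed solar power + internal power = radiated power.
Absorbed: α·S·A_cross = 0.81·277·3.088 = 692.9 W (cross-section 2rL).
Total input = 692.9 + 460 = 1153 W.
Radiated: εσ·A_surf·T⁴ with A_surf = 2πrL = 9.701 m².
T⁴ = 1153/(0.81·5.67×10⁻⁸·9.701) = 2.588×10⁹ K⁴.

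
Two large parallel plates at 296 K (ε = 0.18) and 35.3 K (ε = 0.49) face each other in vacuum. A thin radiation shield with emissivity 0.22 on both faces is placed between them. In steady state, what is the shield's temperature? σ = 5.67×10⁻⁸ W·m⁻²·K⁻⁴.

T_s ≈ 232 K

In steady state the net flux on the hot side equals that on the cold side.
σ(T₁⁴−T_s⁴)/D₁ = σ(T_s⁴−T₂⁴)/D₂, with D₁ = 1/ε₁+1/ε_s−1 = 9.101, D₂ = 1/ε_s+1/ε₂−1 = 5.586.
Solve for T_s⁴: T_s⁴ = (D₂·T₁⁴ + D₁·T₂⁴)/(D₁+D₂) = 2.921×10⁹ K⁴.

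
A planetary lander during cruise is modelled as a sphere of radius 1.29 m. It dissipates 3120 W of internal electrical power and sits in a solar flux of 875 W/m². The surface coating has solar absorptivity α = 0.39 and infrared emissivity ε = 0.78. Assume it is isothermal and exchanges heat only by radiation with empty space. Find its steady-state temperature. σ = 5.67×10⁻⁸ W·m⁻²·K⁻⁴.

T ≈ 270 K

At steady state, absorbed solar power + internal power = radiated power.
Absorbed: α·S·A_cross = 0.39·875·5.228 = 1784 W (cross-section πr²).
Total input = 1784 + 3120 = 4904 W.
Radiated: εσ·A_surf·T⁴ with A_surf = 4πr² = 20.91 m².
T⁴ = 4904/(0.78·5.67×10⁻⁸·20.91) = 5.303×10⁹ K⁴.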